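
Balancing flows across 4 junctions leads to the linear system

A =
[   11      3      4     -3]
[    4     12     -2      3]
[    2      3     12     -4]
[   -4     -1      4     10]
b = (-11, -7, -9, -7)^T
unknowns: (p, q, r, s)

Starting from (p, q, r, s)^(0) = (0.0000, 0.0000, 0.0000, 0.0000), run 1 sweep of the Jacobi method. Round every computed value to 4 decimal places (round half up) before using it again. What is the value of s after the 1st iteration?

Iteration 1:
  p = (-11 - (3)·0.0000 - (4)·0.0000 - (-3)·0.0000) / (11) = -1.0000
  q = (-7 - (4)·0.0000 - (-2)·0.0000 - (3)·0.0000) / (12) = -0.5833
  r = (-9 - (2)·0.0000 - (3)·0.0000 - (-4)·0.0000) / (12) = -0.7500
  s = (-7 - (-4)·0.0000 - (-1)·0.0000 - (4)·0.0000) / (10) = -0.7000

-0.7000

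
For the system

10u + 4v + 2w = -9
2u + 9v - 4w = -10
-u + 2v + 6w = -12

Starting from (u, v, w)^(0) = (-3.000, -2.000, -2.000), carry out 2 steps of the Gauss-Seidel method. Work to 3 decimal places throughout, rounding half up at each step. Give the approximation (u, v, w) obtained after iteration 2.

Iteration 1:
  u = (-9 - (4)·-2.000 - (2)·-2.000) / (10) = 0.300
  v = (-10 - (2)·0.300 - (-4)·-2.000) / (9) = -2.067
  w = (-12 - (-1)·0.300 - (2)·-2.067) / (6) = -1.261
Iteration 2:
  u = (-9 - (4)·-2.067 - (2)·-1.261) / (10) = 0.179
  v = (-10 - (2)·0.179 - (-4)·-1.261) / (9) = -1.711
  w = (-12 - (-1)·0.179 - (2)·-1.711) / (6) = -1.400

(0.179, -1.711, -1.400)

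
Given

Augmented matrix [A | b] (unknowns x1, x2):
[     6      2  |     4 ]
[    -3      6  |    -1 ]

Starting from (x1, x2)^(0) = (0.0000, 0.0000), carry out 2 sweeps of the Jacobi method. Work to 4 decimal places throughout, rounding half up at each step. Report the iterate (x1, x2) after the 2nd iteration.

Iteration 1:
  x1 = (4 - (2)·0.0000) / (6) = 0.6667
  x2 = (-1 - (-3)·0.0000) / (6) = -0.1667
Iteration 2:
  x1 = (4 - (2)·-0.1667) / (6) = 0.7222
  x2 = (-1 - (-3)·0.6667) / (6) = 0.1667

(0.7222, 0.1667)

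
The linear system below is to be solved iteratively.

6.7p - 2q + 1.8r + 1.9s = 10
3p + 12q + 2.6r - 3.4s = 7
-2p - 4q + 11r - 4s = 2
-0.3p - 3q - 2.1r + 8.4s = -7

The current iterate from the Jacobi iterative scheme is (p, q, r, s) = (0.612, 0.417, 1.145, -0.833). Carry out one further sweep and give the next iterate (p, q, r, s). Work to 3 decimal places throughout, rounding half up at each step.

One sweep:
  p = (10 - (-2)·0.417 - (1.8)·1.145 - (1.9)·-0.833) / (6.7) = 1.546
  q = (7 - (3)·0.612 - (2.6)·1.145 - (-3.4)·-0.833) / (12) = -0.054
  r = (2 - (-2)·0.612 - (-4)·0.417 - (-4)·-0.833) / (11) = 0.142
  s = (-7 - (-0.3)·0.612 - (-3)·0.417 - (-2.1)·1.145) / (8.4) = -0.376

(1.546, -0.054, 0.142, -0.376)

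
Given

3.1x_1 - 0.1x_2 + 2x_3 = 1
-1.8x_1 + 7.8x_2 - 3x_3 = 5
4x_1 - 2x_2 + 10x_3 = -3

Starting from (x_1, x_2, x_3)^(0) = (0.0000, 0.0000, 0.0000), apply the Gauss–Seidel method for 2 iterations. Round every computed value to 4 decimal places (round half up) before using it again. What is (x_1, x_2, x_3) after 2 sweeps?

Iteration 1:
  x_1 = (1 - (-0.1)·0.0000 - (2)·0.0000) / (3.1) = 0.3226
  x_2 = (5 - (-1.8)·0.3226 - (-3)·0.0000) / (7.8) = 0.7155
  x_3 = (-3 - (4)·0.3226 - (-2)·0.7155) / (10) = -0.2859
Iteration 2:
  x_1 = (1 - (-0.1)·0.7155 - (2)·-0.2859) / (3.1) = 0.5301
  x_2 = (5 - (-1.8)·0.5301 - (-3)·-0.2859) / (7.8) = 0.6534
  x_3 = (-3 - (4)·0.5301 - (-2)·0.6534) / (10) = -0.3814

(0.5301, 0.6534, -0.3814)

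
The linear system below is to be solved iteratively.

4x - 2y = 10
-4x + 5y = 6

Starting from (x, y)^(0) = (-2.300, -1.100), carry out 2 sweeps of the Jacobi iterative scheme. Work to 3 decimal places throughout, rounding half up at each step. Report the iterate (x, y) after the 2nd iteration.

(2.180, 2.760)

Iteration 1:
  x = (10 - (-2)·-1.100) / (4) = 1.950
  y = (6 - (-4)·-2.300) / (5) = -0.640
Iteration 2:
  x = (10 - (-2)·-0.640) / (4) = 2.180
  y = (6 - (-4)·1.950) / (5) = 2.760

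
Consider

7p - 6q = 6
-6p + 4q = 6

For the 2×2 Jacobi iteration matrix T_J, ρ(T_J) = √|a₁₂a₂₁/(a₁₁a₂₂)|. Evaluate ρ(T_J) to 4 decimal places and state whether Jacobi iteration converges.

a₁₂a₂₁/(a₁₁a₂₂) = (-6)·(-6) / ((7)·(4)) = 1.285714
ρ = √|1.285714| = √1.285714 = 1.1339
ρ > 1, so Jacobi diverges

1.1339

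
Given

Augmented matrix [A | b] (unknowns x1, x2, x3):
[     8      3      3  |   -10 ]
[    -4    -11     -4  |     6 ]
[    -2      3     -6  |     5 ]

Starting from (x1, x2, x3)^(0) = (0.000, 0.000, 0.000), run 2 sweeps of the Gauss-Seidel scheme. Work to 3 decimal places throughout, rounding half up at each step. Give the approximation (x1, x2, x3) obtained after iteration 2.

(-1.043, 0.002, -0.485)

Iteration 1:
  x1 = (-10 - (3)·0.000 - (3)·0.000) / (8) = -1.250
  x2 = (6 - (-4)·-1.250 - (-4)·0.000) / (-11) = -0.091
  x3 = (5 - (-2)·-1.250 - (3)·-0.091) / (-6) = -0.462
Iteration 2:
  x1 = (-10 - (3)·-0.091 - (3)·-0.462) / (8) = -1.043
  x2 = (6 - (-4)·-1.043 - (-4)·-0.462) / (-11) = 0.002
  x3 = (5 - (-2)·-1.043 - (3)·0.002) / (-6) = -0.485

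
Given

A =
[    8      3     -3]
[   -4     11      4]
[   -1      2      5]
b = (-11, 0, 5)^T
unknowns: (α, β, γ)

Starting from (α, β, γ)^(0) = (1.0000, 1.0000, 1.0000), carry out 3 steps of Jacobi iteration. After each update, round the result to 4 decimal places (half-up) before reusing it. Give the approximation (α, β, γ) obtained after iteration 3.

Iteration 1:
  α = (-11 - (3)·1.0000 - (-3)·1.0000) / (8) = -1.3750
  β = (0 - (-4)·1.0000 - (4)·1.0000) / (11) = 0.0000
  γ = (5 - (-1)·1.0000 - (2)·1.0000) / (5) = 0.8000
Iteration 2:
  α = (-11 - (3)·0.0000 - (-3)·0.8000) / (8) = -1.0750
  β = (0 - (-4)·-1.3750 - (4)·0.8000) / (11) = -0.7909
  γ = (5 - (-1)·-1.3750 - (2)·0.0000) / (5) = 0.7250
Iteration 3:
  α = (-11 - (3)·-0.7909 - (-3)·0.7250) / (8) = -0.8065
  β = (0 - (-4)·-1.0750 - (4)·0.7250) / (11) = -0.6545
  γ = (5 - (-1)·-1.0750 - (2)·-0.7909) / (5) = 1.1014

(-0.8065, -0.6545, 1.1014)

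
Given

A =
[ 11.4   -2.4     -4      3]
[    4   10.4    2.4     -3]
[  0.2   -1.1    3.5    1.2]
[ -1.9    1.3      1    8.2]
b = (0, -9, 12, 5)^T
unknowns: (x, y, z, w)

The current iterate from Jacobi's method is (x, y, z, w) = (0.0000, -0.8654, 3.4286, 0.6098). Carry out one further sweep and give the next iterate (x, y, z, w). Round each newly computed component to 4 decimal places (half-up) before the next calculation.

(0.8604, -1.4807, 2.9475, 0.3288)

One sweep:
  x = (0 - (-2.4)·-0.8654 - (-4)·3.4286 - (3)·0.6098) / (11.4) = 0.8604
  y = (-9 - (4)·0.0000 - (2.4)·3.4286 - (-3)·0.6098) / (10.4) = -1.4807
  z = (12 - (0.2)·0.0000 - (-1.1)·-0.8654 - (1.2)·0.6098) / (3.5) = 2.9475
  w = (5 - (-1.9)·0.0000 - (1.3)·-0.8654 - (1)·3.4286) / (8.2) = 0.3288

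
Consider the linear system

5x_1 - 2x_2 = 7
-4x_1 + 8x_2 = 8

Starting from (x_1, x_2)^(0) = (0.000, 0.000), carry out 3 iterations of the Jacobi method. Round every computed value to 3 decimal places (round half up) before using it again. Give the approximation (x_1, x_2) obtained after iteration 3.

Iteration 1:
  x_1 = (7 - (-2)·0.000) / (5) = 1.400
  x_2 = (8 - (-4)·0.000) / (8) = 1.000
Iteration 2:
  x_1 = (7 - (-2)·1.000) / (5) = 1.800
  x_2 = (8 - (-4)·1.400) / (8) = 1.700
Iteration 3:
  x_1 = (7 - (-2)·1.700) / (5) = 2.080
  x_2 = (8 - (-4)·1.800) / (8) = 1.900

(2.080, 1.900)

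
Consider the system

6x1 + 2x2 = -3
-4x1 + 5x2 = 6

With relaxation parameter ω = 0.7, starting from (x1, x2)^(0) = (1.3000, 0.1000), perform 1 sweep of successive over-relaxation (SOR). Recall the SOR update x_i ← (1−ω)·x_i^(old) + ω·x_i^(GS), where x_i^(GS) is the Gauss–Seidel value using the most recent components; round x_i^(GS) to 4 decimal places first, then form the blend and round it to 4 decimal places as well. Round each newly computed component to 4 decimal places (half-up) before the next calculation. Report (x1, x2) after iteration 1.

Iteration 1:
  x1: GS value = (-3 - (2)·0.1000) / (6) = -0.5333;  x1 ← (1−ω)·1.3000 + ω·-0.5333 = 0.0167
  x2: GS value = (6 - (-4)·0.0167) / (5) = 1.2134;  x2 ← (1−ω)·0.1000 + ω·1.2134 = 0.8794

(0.0167, 0.8794)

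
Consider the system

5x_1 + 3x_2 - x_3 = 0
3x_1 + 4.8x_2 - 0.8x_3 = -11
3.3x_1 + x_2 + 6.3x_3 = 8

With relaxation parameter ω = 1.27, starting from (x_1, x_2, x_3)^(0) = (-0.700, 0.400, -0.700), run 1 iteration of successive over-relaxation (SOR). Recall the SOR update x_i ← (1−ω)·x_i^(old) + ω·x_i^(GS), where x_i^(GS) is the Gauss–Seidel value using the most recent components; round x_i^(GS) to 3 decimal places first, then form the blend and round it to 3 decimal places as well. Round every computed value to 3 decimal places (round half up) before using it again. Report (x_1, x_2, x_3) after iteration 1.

Iteration 1:
  x_1: GS value = (0 - (3)·0.400 - (-1)·-0.700) / (5) = -0.380;  x_1 ← (1−ω)·-0.700 + ω·-0.380 = -0.294
  x_2: GS value = (-11 - (3)·-0.294 - (-0.8)·-0.700) / (4.8) = -2.225;  x_2 ← (1−ω)·0.400 + ω·-2.225 = -2.934
  x_3: GS value = (8 - (3.3)·-0.294 - (1)·-2.934) / (6.3) = 1.890;  x_3 ← (1−ω)·-0.700 + ω·1.890 = 2.589

(-0.294, -2.934, 2.589)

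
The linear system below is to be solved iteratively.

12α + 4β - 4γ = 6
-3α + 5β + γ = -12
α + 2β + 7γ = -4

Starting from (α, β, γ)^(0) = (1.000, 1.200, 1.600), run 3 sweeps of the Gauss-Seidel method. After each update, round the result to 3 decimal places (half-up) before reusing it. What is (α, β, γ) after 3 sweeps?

(0.948, -1.774, -0.200)

Iteration 1:
  α = (6 - (4)·1.200 - (-4)·1.600) / (12) = 0.633
  β = (-12 - (-3)·0.633 - (1)·1.600) / (5) = -2.340
  γ = (-4 - (1)·0.633 - (2)·-2.340) / (7) = 0.007
Iteration 2:
  α = (6 - (4)·-2.340 - (-4)·0.007) / (12) = 1.282
  β = (-12 - (-3)·1.282 - (1)·0.007) / (5) = -1.632
  γ = (-4 - (1)·1.282 - (2)·-1.632) / (7) = -0.288
Iteration 3:
  α = (6 - (4)·-1.632 - (-4)·-0.288) / (12) = 0.948
  β = (-12 - (-3)·0.948 - (1)·-0.288) / (5) = -1.774
  γ = (-4 - (1)·0.948 - (2)·-1.774) / (7) = -0.200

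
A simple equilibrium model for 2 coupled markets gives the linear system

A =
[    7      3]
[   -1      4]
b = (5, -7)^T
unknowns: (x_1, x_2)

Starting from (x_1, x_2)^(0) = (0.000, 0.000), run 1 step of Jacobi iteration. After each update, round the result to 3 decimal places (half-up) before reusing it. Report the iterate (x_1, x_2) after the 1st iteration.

Iteration 1:
  x_1 = (5 - (3)·0.000) / (7) = 0.714
  x_2 = (-7 - (-1)·0.000) / (4) = -1.750

(0.714, -1.750)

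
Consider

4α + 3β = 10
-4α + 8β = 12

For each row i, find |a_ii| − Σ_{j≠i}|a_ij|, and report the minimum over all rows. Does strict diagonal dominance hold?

row 1: |4| − (3) = 1
row 2: |8| − (4) = 4
minimum over rows = 1 → strictly diagonally dominant (convergence guaranteed)

1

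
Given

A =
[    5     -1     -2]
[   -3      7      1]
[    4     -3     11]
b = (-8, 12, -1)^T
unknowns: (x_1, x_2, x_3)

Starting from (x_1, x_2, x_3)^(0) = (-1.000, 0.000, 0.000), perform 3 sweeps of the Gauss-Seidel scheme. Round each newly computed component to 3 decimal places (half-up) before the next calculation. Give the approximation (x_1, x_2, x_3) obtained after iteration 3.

(-1.127, 1.144, 0.631)

Iteration 1:
  x_1 = (-8 - (-1)·0.000 - (-2)·0.000) / (5) = -1.600
  x_2 = (12 - (-3)·-1.600 - (1)·0.000) / (7) = 1.029
  x_3 = (-1 - (4)·-1.600 - (-3)·1.029) / (11) = 0.772
Iteration 2:
  x_1 = (-8 - (-1)·1.029 - (-2)·0.772) / (5) = -1.085
  x_2 = (12 - (-3)·-1.085 - (1)·0.772) / (7) = 1.139
  x_3 = (-1 - (4)·-1.085 - (-3)·1.139) / (11) = 0.614
Iteration 3:
  x_1 = (-8 - (-1)·1.139 - (-2)·0.614) / (5) = -1.127
  x_2 = (12 - (-3)·-1.127 - (1)·0.614) / (7) = 1.144
  x_3 = (-1 - (4)·-1.127 - (-3)·1.144) / (11) = 0.631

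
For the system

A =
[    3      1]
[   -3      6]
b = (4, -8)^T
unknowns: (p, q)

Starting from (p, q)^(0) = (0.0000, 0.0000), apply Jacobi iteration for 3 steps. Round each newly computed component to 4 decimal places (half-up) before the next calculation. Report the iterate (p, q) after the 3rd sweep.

Iteration 1:
  p = (4 - (1)·0.0000) / (3) = 1.3333
  q = (-8 - (-3)·0.0000) / (6) = -1.3333
Iteration 2:
  p = (4 - (1)·-1.3333) / (3) = 1.7778
  q = (-8 - (-3)·1.3333) / (6) = -0.6667
Iteration 3:
  p = (4 - (1)·-0.6667) / (3) = 1.5556
  q = (-8 - (-3)·1.7778) / (6) = -0.4444

(1.5556, -0.4444)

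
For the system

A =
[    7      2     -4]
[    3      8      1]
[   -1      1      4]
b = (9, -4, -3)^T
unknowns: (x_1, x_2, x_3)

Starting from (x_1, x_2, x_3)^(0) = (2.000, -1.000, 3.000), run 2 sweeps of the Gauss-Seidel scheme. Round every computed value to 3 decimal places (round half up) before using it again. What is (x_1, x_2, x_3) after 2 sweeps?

(2.229, -1.411, 0.160)

Iteration 1:
  x_1 = (9 - (2)·-1.000 - (-4)·3.000) / (7) = 3.286
  x_2 = (-4 - (3)·3.286 - (1)·3.000) / (8) = -2.107
  x_3 = (-3 - (-1)·3.286 - (1)·-2.107) / (4) = 0.598
Iteration 2:
  x_1 = (9 - (2)·-2.107 - (-4)·0.598) / (7) = 2.229
  x_2 = (-4 - (3)·2.229 - (1)·0.598) / (8) = -1.411
  x_3 = (-3 - (-1)·2.229 - (1)·-1.411) / (4) = 0.160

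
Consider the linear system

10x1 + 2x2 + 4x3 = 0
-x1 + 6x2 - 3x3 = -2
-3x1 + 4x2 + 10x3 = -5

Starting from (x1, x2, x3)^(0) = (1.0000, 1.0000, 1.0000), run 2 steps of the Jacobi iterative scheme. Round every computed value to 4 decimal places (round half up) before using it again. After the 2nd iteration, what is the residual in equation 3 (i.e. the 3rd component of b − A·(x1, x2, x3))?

Iteration 1:
  x1 = (0 - (2)·1.0000 - (4)·1.0000) / (10) = -0.6000
  x2 = (-2 - (-1)·1.0000 - (-3)·1.0000) / (6) = 0.3333
  x3 = (-5 - (-3)·1.0000 - (4)·1.0000) / (10) = -0.6000
Iteration 2:
  x1 = (0 - (2)·0.3333 - (4)·-0.6000) / (10) = 0.1733
  x2 = (-2 - (-1)·-0.6000 - (-3)·-0.6000) / (6) = -0.7333
  x3 = (-5 - (-3)·-0.6000 - (4)·0.3333) / (10) = -0.8133
Residual b − A·x = (2.9868, 0.1332, 6.5861)

6.5861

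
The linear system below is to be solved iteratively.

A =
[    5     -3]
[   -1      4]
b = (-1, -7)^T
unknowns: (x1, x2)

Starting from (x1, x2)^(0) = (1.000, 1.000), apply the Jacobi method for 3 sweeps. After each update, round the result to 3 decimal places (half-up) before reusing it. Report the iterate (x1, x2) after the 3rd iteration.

(-1.190, -2.025)

Iteration 1:
  x1 = (-1 - (-3)·1.000) / (5) = 0.400
  x2 = (-7 - (-1)·1.000) / (4) = -1.500
Iteration 2:
  x1 = (-1 - (-3)·-1.500) / (5) = -1.100
  x2 = (-7 - (-1)·0.400) / (4) = -1.650
Iteration 3:
  x1 = (-1 - (-3)·-1.650) / (5) = -1.190
  x2 = (-7 - (-1)·-1.100) / (4) = -2.025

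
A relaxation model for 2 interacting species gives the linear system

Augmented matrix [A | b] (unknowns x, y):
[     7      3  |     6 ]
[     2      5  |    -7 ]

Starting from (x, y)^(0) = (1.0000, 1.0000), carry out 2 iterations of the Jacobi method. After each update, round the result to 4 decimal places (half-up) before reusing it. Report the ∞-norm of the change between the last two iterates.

1.2000

Iteration 1:
  x = (6 - (3)·1.0000) / (7) = 0.4286
  y = (-7 - (2)·1.0000) / (5) = -1.8000
Iteration 2:
  x = (6 - (3)·-1.8000) / (7) = 1.6286
  y = (-7 - (2)·0.4286) / (5) = -1.5714
Change: (1.2000, 0.2286) → max |·| = 1.2000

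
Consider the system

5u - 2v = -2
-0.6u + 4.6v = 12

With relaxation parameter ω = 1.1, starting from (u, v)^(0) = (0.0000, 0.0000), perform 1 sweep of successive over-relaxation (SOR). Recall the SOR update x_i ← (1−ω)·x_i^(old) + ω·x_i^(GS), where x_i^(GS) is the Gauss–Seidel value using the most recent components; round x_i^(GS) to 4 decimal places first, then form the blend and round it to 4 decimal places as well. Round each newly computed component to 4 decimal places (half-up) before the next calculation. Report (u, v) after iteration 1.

Iteration 1:
  u: GS value = (-2 - (-2)·0.0000) / (5) = -0.4000;  u ← (1−ω)·0.0000 + ω·-0.4000 = -0.4400
  v: GS value = (12 - (-0.6)·-0.4400) / (4.6) = 2.5513;  v ← (1−ω)·0.0000 + ω·2.5513 = 2.8064

(-0.4400, 2.8064)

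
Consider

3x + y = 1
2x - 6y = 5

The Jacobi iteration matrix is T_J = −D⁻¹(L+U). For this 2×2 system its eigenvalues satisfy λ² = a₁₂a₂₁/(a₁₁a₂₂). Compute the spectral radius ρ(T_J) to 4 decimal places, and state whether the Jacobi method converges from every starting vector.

a₁₂a₂₁/(a₁₁a₂₂) = (1)·(2) / ((3)·(-6)) = -0.111111
ρ = √|-0.111111| = √0.111111 = 0.3333
ρ < 1, so Jacobi converges

0.3333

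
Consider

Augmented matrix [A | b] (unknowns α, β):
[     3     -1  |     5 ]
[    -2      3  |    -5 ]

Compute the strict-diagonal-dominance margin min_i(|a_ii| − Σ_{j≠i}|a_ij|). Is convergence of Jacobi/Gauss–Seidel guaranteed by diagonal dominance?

row 1: |3| − (1) = 2
row 2: |3| − (2) = 1
minimum over rows = 1 → strictly diagonally dominant (convergence guaranteed)

1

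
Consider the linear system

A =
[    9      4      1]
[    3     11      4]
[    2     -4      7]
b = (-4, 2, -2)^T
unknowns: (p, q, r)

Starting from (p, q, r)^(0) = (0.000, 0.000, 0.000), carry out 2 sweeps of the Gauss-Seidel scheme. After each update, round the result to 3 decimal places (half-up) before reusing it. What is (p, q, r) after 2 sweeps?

(-0.581, 0.335, 0.072)

Iteration 1:
  p = (-4 - (4)·0.000 - (1)·0.000) / (9) = -0.444
  q = (2 - (3)·-0.444 - (4)·0.000) / (11) = 0.303
  r = (-2 - (2)·-0.444 - (-4)·0.303) / (7) = 0.014
Iteration 2:
  p = (-4 - (4)·0.303 - (1)·0.014) / (9) = -0.581
  q = (2 - (3)·-0.581 - (4)·0.014) / (11) = 0.335
  r = (-2 - (2)·-0.581 - (-4)·0.335) / (7) = 0.072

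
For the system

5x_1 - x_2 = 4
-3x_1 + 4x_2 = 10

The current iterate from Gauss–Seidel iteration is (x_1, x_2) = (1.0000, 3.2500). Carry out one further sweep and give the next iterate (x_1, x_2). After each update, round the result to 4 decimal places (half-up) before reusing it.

(1.4500, 3.5875)

One sweep:
  x_1 = (4 - (-1)·3.2500) / (5) = 1.4500
  x_2 = (10 - (-3)·1.4500) / (4) = 3.5875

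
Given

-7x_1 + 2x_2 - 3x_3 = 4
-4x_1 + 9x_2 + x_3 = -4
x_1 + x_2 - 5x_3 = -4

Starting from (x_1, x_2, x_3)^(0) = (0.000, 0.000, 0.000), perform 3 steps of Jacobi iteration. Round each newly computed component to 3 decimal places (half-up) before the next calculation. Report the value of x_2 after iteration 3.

-0.973

Iteration 1:
  x_1 = (4 - (2)·0.000 - (-3)·0.000) / (-7) = -0.571
  x_2 = (-4 - (-4)·0.000 - (1)·0.000) / (9) = -0.444
  x_3 = (-4 - (1)·0.000 - (1)·0.000) / (-5) = 0.800
Iteration 2:
  x_1 = (4 - (2)·-0.444 - (-3)·0.800) / (-7) = -1.041
  x_2 = (-4 - (-4)·-0.571 - (1)·0.800) / (9) = -0.787
  x_3 = (-4 - (1)·-0.571 - (1)·-0.444) / (-5) = 0.597
Iteration 3:
  x_1 = (4 - (2)·-0.787 - (-3)·0.597) / (-7) = -1.052
  x_2 = (-4 - (-4)·-1.041 - (1)·0.597) / (9) = -0.973
  x_3 = (-4 - (1)·-1.041 - (1)·-0.787) / (-5) = 0.434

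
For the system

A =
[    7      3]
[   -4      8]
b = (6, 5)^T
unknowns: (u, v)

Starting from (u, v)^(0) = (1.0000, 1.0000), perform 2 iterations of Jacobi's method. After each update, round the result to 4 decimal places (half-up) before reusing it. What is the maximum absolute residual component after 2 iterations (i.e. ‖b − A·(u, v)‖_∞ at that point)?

Iteration 1:
  u = (6 - (3)·1.0000) / (7) = 0.4286
  v = (5 - (-4)·1.0000) / (8) = 1.1250
Iteration 2:
  u = (6 - (3)·1.1250) / (7) = 0.3750
  v = (5 - (-4)·0.4286) / (8) = 0.8393
Residual b − A·x = (0.8571, -0.2144); ∞-norm = 0.8571

0.8571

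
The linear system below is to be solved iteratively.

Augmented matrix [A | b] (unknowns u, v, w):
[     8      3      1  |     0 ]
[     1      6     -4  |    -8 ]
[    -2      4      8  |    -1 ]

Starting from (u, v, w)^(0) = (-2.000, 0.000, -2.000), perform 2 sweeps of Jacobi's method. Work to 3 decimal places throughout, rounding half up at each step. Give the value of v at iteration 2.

-1.792

Iteration 1:
  u = (0 - (3)·0.000 - (1)·-2.000) / (8) = 0.250
  v = (-8 - (1)·-2.000 - (-4)·-2.000) / (6) = -2.333
  w = (-1 - (-2)·-2.000 - (4)·0.000) / (8) = -0.625
Iteration 2:
  u = (0 - (3)·-2.333 - (1)·-0.625) / (8) = 0.953
  v = (-8 - (1)·0.250 - (-4)·-0.625) / (6) = -1.792
  w = (-1 - (-2)·0.250 - (4)·-2.333) / (8) = 1.104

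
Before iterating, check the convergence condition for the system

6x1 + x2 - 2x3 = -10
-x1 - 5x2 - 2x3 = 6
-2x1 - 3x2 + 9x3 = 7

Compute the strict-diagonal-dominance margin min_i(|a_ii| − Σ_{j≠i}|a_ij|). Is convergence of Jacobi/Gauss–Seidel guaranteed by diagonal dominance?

row 1: |6| − (1+2) = 3
row 2: |-5| − (1+2) = 2
row 3: |9| − (2+3) = 4
minimum over rows = 2 → strictly diagonally dominant (convergence guaranteed)

2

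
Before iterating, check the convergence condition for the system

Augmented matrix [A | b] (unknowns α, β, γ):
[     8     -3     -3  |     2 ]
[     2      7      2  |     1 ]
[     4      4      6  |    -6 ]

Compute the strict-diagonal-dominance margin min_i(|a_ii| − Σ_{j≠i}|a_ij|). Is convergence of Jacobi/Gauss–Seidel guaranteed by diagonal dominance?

-2

row 1: |8| − (3+3) = 2
row 2: |7| − (2+2) = 3
row 3: |6| − (4+4) = -2
minimum over rows = -2 → not strictly diagonally dominant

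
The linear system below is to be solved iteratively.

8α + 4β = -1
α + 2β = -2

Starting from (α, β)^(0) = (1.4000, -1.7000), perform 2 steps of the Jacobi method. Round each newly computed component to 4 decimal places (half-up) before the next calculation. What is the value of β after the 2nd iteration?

-1.3625

Iteration 1:
  α = (-1 - (4)·-1.7000) / (8) = 0.7250
  β = (-2 - (1)·1.4000) / (2) = -1.7000
Iteration 2:
  α = (-1 - (4)·-1.7000) / (8) = 0.7250
  β = (-2 - (1)·0.7250) / (2) = -1.3625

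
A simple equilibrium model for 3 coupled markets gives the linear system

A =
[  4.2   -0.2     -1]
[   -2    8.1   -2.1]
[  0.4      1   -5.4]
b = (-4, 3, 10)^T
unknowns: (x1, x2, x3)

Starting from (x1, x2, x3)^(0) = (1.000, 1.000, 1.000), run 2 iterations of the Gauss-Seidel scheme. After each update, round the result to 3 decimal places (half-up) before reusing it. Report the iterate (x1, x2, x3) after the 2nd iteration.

Iteration 1:
  x1 = (-4 - (-0.2)·1.000 - (-1)·1.000) / (4.2) = -0.667
  x2 = (3 - (-2)·-0.667 - (-2.1)·1.000) / (8.1) = 0.465
  x3 = (10 - (0.4)·-0.667 - (1)·0.465) / (-5.4) = -1.815
Iteration 2:
  x1 = (-4 - (-0.2)·0.465 - (-1)·-1.815) / (4.2) = -1.362
  x2 = (3 - (-2)·-1.362 - (-2.1)·-1.815) / (8.1) = -0.436
  x3 = (10 - (0.4)·-1.362 - (1)·-0.436) / (-5.4) = -2.033

(-1.362, -0.436, -2.033)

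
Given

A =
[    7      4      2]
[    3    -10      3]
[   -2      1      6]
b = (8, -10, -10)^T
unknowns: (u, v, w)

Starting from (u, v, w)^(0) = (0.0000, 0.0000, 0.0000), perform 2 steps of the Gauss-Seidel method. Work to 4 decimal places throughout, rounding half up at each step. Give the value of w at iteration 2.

-1.5293

Iteration 1:
  u = (8 - (4)·0.0000 - (2)·0.0000) / (7) = 1.1429
  v = (-10 - (3)·1.1429 - (3)·0.0000) / (-10) = 1.3429
  w = (-10 - (-2)·1.1429 - (1)·1.3429) / (6) = -1.5095
Iteration 2:
  u = (8 - (4)·1.3429 - (2)·-1.5095) / (7) = 0.8068
  v = (-10 - (3)·0.8068 - (3)·-1.5095) / (-10) = 0.7892
  w = (-10 - (-2)·0.8068 - (1)·0.7892) / (6) = -1.5293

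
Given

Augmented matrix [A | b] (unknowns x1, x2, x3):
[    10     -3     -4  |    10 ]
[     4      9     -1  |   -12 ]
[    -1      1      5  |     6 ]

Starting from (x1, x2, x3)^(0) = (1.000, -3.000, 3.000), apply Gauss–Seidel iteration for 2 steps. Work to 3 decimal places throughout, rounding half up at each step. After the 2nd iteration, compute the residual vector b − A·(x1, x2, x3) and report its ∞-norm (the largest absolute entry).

Iteration 1:
  x1 = (10 - (-3)·-3.000 - (-4)·3.000) / (10) = 1.300
  x2 = (-12 - (4)·1.300 - (-1)·3.000) / (9) = -1.578
  x3 = (6 - (-1)·1.300 - (1)·-1.578) / (5) = 1.776
Iteration 2:
  x1 = (10 - (-3)·-1.578 - (-4)·1.776) / (10) = 1.237
  x2 = (-12 - (4)·1.237 - (-1)·1.776) / (9) = -1.686
  x3 = (6 - (-1)·1.237 - (1)·-1.686) / (5) = 1.785
Residual b − A·x = (-0.288, 0.011, -0.002); ∞-norm = 0.288

0.288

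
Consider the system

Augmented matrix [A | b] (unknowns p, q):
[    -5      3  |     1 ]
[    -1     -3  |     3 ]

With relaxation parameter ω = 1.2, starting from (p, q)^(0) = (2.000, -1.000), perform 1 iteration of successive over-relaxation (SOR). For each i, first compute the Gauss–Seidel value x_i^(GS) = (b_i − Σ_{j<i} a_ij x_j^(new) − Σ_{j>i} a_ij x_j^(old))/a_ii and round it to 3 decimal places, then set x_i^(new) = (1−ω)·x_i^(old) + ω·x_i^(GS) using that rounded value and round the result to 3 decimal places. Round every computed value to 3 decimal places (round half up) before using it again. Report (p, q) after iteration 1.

Iteration 1:
  p: GS value = (1 - (3)·-1.000) / (-5) = -0.800;  p ← (1−ω)·2.000 + ω·-0.800 = -1.360
  q: GS value = (3 - (-1)·-1.360) / (-3) = -0.547;  q ← (1−ω)·-1.000 + ω·-0.547 = -0.456

(-1.360, -0.456)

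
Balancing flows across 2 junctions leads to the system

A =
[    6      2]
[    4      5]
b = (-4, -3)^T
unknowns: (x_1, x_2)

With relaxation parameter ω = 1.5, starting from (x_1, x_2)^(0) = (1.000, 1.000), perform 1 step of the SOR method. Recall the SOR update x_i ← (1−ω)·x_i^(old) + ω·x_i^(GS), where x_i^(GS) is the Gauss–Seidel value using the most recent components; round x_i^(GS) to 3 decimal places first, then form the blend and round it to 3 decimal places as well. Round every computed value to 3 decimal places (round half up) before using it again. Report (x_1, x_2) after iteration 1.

Iteration 1:
  x_1: GS value = (-4 - (2)·1.000) / (6) = -1.000;  x_1 ← (1−ω)·1.000 + ω·-1.000 = -2.000
  x_2: GS value = (-3 - (4)·-2.000) / (5) = 1.000;  x_2 ← (1−ω)·1.000 + ω·1.000 = 1.000

(-2.000, 1.000)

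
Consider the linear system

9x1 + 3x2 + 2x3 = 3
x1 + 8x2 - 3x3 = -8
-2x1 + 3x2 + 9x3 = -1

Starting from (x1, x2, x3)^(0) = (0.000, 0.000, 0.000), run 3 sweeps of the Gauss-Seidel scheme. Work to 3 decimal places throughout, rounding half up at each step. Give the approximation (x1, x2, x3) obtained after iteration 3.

Iteration 1:
  x1 = (3 - (3)·0.000 - (2)·0.000) / (9) = 0.333
  x2 = (-8 - (1)·0.333 - (-3)·0.000) / (8) = -1.042
  x3 = (-1 - (-2)·0.333 - (3)·-1.042) / (9) = 0.310
Iteration 2:
  x1 = (3 - (3)·-1.042 - (2)·0.310) / (9) = 0.612
  x2 = (-8 - (1)·0.612 - (-3)·0.310) / (8) = -0.960
  x3 = (-1 - (-2)·0.612 - (3)·-0.960) / (9) = 0.345
Iteration 3:
  x1 = (3 - (3)·-0.960 - (2)·0.345) / (9) = 0.577
  x2 = (-8 - (1)·0.577 - (-3)·0.345) / (8) = -0.943
  x3 = (-1 - (-2)·0.577 - (3)·-0.943) / (9) = 0.331

(0.577, -0.943, 0.331)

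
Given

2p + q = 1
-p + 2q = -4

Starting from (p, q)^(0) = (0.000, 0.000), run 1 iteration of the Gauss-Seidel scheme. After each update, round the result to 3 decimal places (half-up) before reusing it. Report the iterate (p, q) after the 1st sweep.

Iteration 1:
  p = (1 - (1)·0.000) / (2) = 0.500
  q = (-4 - (-1)·0.500) / (2) = -1.750

(0.500, -1.750)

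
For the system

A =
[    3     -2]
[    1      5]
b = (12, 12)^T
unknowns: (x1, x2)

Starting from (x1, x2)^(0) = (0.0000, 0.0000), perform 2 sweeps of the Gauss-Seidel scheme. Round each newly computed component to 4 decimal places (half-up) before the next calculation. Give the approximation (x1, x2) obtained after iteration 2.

(5.0667, 1.3867)

Iteration 1:
  x1 = (12 - (-2)·0.0000) / (3) = 4.0000
  x2 = (12 - (1)·4.0000) / (5) = 1.6000
Iteration 2:
  x1 = (12 - (-2)·1.6000) / (3) = 5.0667
  x2 = (12 - (1)·5.0667) / (5) = 1.3867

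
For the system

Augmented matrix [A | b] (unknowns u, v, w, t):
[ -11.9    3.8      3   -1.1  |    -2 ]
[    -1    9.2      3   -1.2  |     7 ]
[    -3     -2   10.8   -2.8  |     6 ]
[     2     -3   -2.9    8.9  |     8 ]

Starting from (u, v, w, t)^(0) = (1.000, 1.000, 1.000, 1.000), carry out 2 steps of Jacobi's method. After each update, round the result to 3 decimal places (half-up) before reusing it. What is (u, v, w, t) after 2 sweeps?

Iteration 1:
  u = (-2 - (3.8)·1.000 - (3)·1.000 - (-1.1)·1.000) / (-11.9) = 0.647
  v = (7 - (-1)·1.000 - (3)·1.000 - (-1.2)·1.000) / (9.2) = 0.674
  w = (6 - (-3)·1.000 - (-2)·1.000 - (-2.8)·1.000) / (10.8) = 1.278
  t = (8 - (2)·1.000 - (-3)·1.000 - (-2.9)·1.000) / (8.9) = 1.337
Iteration 2:
  u = (-2 - (3.8)·0.674 - (3)·1.278 - (-1.1)·1.337) / (-11.9) = 0.582
  v = (7 - (-1)·0.647 - (3)·1.278 - (-1.2)·1.337) / (9.2) = 0.589
  w = (6 - (-3)·0.647 - (-2)·0.674 - (-2.8)·1.337) / (10.8) = 1.207
  t = (8 - (2)·0.647 - (-3)·0.674 - (-2.9)·1.278) / (8.9) = 1.397

(0.582, 0.589, 1.207, 1.397)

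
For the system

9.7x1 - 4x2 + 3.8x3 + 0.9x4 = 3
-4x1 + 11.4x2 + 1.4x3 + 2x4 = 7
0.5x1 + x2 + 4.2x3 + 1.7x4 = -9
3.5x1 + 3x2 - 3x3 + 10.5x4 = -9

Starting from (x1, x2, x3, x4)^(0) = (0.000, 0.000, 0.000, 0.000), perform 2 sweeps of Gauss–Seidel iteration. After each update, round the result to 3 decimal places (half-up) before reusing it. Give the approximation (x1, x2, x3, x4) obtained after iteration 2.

Iteration 1:
  x1 = (3 - (-4)·0.000 - (3.8)·0.000 - (0.9)·0.000) / (9.7) = 0.309
  x2 = (7 - (-4)·0.309 - (1.4)·0.000 - (2)·0.000) / (11.4) = 0.722
  x3 = (-9 - (0.5)·0.309 - (1)·0.722 - (1.7)·0.000) / (4.2) = -2.352
  x4 = (-9 - (3.5)·0.309 - (3)·0.722 - (-3)·-2.352) / (10.5) = -1.838
Iteration 2:
  x1 = (3 - (-4)·0.722 - (3.8)·-2.352 - (0.9)·-1.838) / (9.7) = 1.699
  x2 = (7 - (-4)·1.699 - (1.4)·-2.352 - (2)·-1.838) / (11.4) = 1.821
  x3 = (-9 - (0.5)·1.699 - (1)·1.821 - (1.7)·-1.838) / (4.2) = -2.035
  x4 = (-9 - (3.5)·1.699 - (3)·1.821 - (-3)·-2.035) / (10.5) = -2.525

(1.699, 1.821, -2.035, -2.525)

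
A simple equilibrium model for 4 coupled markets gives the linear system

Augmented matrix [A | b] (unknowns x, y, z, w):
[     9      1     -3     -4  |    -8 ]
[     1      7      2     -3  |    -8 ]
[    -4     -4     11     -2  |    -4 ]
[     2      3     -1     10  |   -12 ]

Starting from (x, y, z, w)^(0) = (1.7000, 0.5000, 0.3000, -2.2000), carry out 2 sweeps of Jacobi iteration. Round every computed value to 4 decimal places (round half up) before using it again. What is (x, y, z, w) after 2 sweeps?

(-1.3463, -1.6044, -2.2060, -0.1076)

Iteration 1:
  x = (-8 - (1)·0.5000 - (-3)·0.3000 - (-4)·-2.2000) / (9) = -1.8222
  y = (-8 - (1)·1.7000 - (2)·0.3000 - (-3)·-2.2000) / (7) = -2.4143
  z = (-4 - (-4)·1.7000 - (-4)·0.5000 - (-2)·-2.2000) / (11) = 0.0364
  w = (-12 - (2)·1.7000 - (3)·0.5000 - (-1)·0.3000) / (10) = -1.6600
Iteration 2:
  x = (-8 - (1)·-2.4143 - (-3)·0.0364 - (-4)·-1.6600) / (9) = -1.3463
  y = (-8 - (1)·-1.8222 - (2)·0.0364 - (-3)·-1.6600) / (7) = -1.6044
  z = (-4 - (-4)·-1.8222 - (-4)·-2.4143 - (-2)·-1.6600) / (11) = -2.2060
  w = (-12 - (2)·-1.8222 - (3)·-2.4143 - (-1)·0.0364) / (10) = -0.1076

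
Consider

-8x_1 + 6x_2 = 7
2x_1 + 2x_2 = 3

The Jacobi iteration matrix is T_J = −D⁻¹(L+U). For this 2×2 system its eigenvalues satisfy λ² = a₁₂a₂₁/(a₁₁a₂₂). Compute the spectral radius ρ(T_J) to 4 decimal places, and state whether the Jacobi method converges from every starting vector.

0.8660

a₁₂a₂₁/(a₁₁a₂₂) = (6)·(2) / ((-8)·(2)) = -0.750000
ρ = √|-0.750000| = √0.750000 = 0.8660
ρ < 1, so Jacobi converges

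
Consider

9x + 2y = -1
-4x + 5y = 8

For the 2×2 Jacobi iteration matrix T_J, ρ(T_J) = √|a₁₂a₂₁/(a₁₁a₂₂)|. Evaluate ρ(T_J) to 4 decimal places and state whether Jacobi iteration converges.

a₁₂a₂₁/(a₁₁a₂₂) = (2)·(-4) / ((9)·(5)) = -0.177778
ρ = √|-0.177778| = √0.177778 = 0.4216
ρ < 1, so Jacobi converges

0.4216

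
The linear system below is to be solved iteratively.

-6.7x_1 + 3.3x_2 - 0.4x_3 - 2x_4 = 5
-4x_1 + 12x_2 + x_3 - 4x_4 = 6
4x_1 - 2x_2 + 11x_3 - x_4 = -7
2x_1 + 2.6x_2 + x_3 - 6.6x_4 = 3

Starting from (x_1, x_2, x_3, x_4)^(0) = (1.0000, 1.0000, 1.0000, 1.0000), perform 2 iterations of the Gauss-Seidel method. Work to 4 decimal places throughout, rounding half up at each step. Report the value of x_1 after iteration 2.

Iteration 1:
  x_1 = (5 - (3.3)·1.0000 - (-0.4)·1.0000 - (-2)·1.0000) / (-6.7) = -0.6119
  x_2 = (6 - (-4)·-0.6119 - (1)·1.0000 - (-4)·1.0000) / (12) = 0.5460
  x_3 = (-7 - (4)·-0.6119 - (-2)·0.5460 - (-1)·1.0000) / (11) = -0.2237
  x_4 = (3 - (2)·-0.6119 - (2.6)·0.5460 - (1)·-0.2237) / (-6.6) = -0.4588
Iteration 2:
  x_1 = (5 - (3.3)·0.5460 - (-0.4)·-0.2237 - (-2)·-0.4588) / (-6.7) = -0.3270
  x_2 = (6 - (-4)·-0.3270 - (1)·-0.2237 - (-4)·-0.4588) / (12) = 0.2567
  x_3 = (-7 - (4)·-0.3270 - (-2)·0.2567 - (-1)·-0.4588) / (11) = -0.5125
  x_4 = (3 - (2)·-0.3270 - (2.6)·0.2567 - (1)·-0.5125) / (-6.6) = -0.5302

-0.3270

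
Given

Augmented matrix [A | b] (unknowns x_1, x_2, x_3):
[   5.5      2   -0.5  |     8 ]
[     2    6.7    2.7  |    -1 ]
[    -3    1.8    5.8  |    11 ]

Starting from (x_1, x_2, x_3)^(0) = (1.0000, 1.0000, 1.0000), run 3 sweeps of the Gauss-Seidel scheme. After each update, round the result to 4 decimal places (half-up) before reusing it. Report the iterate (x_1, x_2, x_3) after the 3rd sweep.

Iteration 1:
  x_1 = (8 - (2)·1.0000 - (-0.5)·1.0000) / (5.5) = 1.1818
  x_2 = (-1 - (2)·1.1818 - (2.7)·1.0000) / (6.7) = -0.9050
  x_3 = (11 - (-3)·1.1818 - (1.8)·-0.9050) / (5.8) = 2.7887
Iteration 2:
  x_1 = (8 - (2)·-0.9050 - (-0.5)·2.7887) / (5.5) = 2.0372
  x_2 = (-1 - (2)·2.0372 - (2.7)·2.7887) / (6.7) = -1.8812
  x_3 = (11 - (-3)·2.0372 - (1.8)·-1.8812) / (5.8) = 3.5341
Iteration 3:
  x_1 = (8 - (2)·-1.8812 - (-0.5)·3.5341) / (5.5) = 2.4599
  x_2 = (-1 - (2)·2.4599 - (2.7)·3.5341) / (6.7) = -2.3077
  x_3 = (11 - (-3)·2.4599 - (1.8)·-2.3077) / (5.8) = 3.8851

(2.4599, -2.3077, 3.8851)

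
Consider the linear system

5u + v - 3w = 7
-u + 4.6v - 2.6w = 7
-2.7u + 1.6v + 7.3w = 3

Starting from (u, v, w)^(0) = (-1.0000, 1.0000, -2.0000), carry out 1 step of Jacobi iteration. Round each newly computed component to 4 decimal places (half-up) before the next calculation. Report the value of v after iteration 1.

Iteration 1:
  u = (7 - (1)·1.0000 - (-3)·-2.0000) / (5) = 0.0000
  v = (7 - (-1)·-1.0000 - (-2.6)·-2.0000) / (4.6) = 0.1739
  w = (3 - (-2.7)·-1.0000 - (1.6)·1.0000) / (7.3) = -0.1781

0.1739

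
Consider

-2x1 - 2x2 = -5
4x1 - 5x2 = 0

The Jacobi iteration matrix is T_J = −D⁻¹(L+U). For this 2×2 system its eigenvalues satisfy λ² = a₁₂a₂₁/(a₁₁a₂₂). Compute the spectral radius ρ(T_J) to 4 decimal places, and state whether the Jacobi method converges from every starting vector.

a₁₂a₂₁/(a₁₁a₂₂) = (-2)·(4) / ((-2)·(-5)) = -0.800000
ρ = √|-0.800000| = √0.800000 = 0.8944
ρ < 1, so Jacobi converges

0.8944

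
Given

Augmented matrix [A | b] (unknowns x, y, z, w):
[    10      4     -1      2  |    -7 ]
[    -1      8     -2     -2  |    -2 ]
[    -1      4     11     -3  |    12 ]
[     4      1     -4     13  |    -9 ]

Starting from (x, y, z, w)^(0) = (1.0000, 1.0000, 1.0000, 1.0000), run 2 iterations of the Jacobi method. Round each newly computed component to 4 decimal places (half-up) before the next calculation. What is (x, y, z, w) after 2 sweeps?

Iteration 1:
  x = (-7 - (4)·1.0000 - (-1)·1.0000 - (2)·1.0000) / (10) = -1.2000
  y = (-2 - (-1)·1.0000 - (-2)·1.0000 - (-2)·1.0000) / (8) = 0.3750
  z = (12 - (-1)·1.0000 - (4)·1.0000 - (-3)·1.0000) / (11) = 1.0909
  w = (-9 - (4)·1.0000 - (1)·1.0000 - (-4)·1.0000) / (13) = -0.7692
Iteration 2:
  x = (-7 - (4)·0.3750 - (-1)·1.0909 - (2)·-0.7692) / (10) = -0.5871
  y = (-2 - (-1)·-1.2000 - (-2)·1.0909 - (-2)·-0.7692) / (8) = -0.3196
  z = (12 - (-1)·-1.2000 - (4)·0.3750 - (-3)·-0.7692) / (11) = 0.6357
  w = (-9 - (4)·-1.2000 - (1)·0.3750 - (-4)·1.0909) / (13) = -0.0163

(-0.5871, -0.3196, 0.6357, -0.0163)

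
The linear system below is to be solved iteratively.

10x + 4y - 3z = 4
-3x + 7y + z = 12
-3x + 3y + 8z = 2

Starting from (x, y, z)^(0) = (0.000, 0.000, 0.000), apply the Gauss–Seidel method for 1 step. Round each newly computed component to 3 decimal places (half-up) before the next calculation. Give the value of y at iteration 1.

1.886

Iteration 1:
  x = (4 - (4)·0.000 - (-3)·0.000) / (10) = 0.400
  y = (12 - (-3)·0.400 - (1)·0.000) / (7) = 1.886
  z = (2 - (-3)·0.400 - (3)·1.886) / (8) = -0.307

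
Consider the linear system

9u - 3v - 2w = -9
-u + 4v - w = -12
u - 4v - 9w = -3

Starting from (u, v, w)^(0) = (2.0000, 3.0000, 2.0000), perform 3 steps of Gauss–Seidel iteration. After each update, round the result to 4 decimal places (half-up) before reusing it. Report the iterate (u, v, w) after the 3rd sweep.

Iteration 1:
  u = (-9 - (-3)·3.0000 - (-2)·2.0000) / (9) = 0.4444
  v = (-12 - (-1)·0.4444 - (-1)·2.0000) / (4) = -2.3889
  w = (-3 - (1)·0.4444 - (-4)·-2.3889) / (-9) = 1.4444
Iteration 2:
  u = (-9 - (-3)·-2.3889 - (-2)·1.4444) / (9) = -1.4753
  v = (-12 - (-1)·-1.4753 - (-1)·1.4444) / (4) = -3.0077
  w = (-3 - (1)·-1.4753 - (-4)·-3.0077) / (-9) = 1.5062
Iteration 3:
  u = (-9 - (-3)·-3.0077 - (-2)·1.5062) / (9) = -1.6679
  v = (-12 - (-1)·-1.6679 - (-1)·1.5062) / (4) = -3.0404
  w = (-3 - (1)·-1.6679 - (-4)·-3.0404) / (-9) = 1.4993

(-1.6679, -3.0404, 1.4993)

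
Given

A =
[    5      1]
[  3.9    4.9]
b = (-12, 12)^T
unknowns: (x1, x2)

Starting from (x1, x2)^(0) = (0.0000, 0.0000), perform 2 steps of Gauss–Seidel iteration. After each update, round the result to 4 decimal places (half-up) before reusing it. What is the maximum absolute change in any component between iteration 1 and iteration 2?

Iteration 1:
  x1 = (-12 - (1)·0.0000) / (5) = -2.4000
  x2 = (12 - (3.9)·-2.4000) / (4.9) = 4.3592
Iteration 2:
  x1 = (-12 - (1)·4.3592) / (5) = -3.2718
  x2 = (12 - (3.9)·-3.2718) / (4.9) = 5.0531
Change: (-0.8718, 0.6939) → max |·| = 0.8718

0.8718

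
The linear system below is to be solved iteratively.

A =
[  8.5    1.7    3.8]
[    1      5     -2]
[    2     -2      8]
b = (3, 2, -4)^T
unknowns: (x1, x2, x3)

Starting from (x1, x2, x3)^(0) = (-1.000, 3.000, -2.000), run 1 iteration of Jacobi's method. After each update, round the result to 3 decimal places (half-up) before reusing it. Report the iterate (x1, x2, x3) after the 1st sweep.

(0.647, -0.200, 0.500)

Iteration 1:
  x1 = (3 - (1.7)·3.000 - (3.8)·-2.000) / (8.5) = 0.647
  x2 = (2 - (1)·-1.000 - (-2)·-2.000) / (5) = -0.200
  x3 = (-4 - (2)·-1.000 - (-2)·3.000) / (8) = 0.500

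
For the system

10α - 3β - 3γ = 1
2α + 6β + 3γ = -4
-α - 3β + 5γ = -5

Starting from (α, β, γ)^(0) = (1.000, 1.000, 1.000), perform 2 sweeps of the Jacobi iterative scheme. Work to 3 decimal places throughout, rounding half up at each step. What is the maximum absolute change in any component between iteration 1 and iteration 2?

1.560

Iteration 1:
  α = (1 - (-3)·1.000 - (-3)·1.000) / (10) = 0.700
  β = (-4 - (2)·1.000 - (3)·1.000) / (6) = -1.500
  γ = (-5 - (-1)·1.000 - (-3)·1.000) / (5) = -0.200
Iteration 2:
  α = (1 - (-3)·-1.500 - (-3)·-0.200) / (10) = -0.410
  β = (-4 - (2)·0.700 - (3)·-0.200) / (6) = -0.800
  γ = (-5 - (-1)·0.700 - (-3)·-1.500) / (5) = -1.760
Change: (-1.110, 0.700, -1.560) → max |·| = 1.560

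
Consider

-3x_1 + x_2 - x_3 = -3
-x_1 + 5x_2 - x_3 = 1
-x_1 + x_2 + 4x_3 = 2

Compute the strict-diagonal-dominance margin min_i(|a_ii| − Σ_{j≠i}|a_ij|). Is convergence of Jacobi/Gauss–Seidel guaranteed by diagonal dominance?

1

row 1: |-3| − (1+1) = 1
row 2: |5| − (1+1) = 3
row 3: |4| − (1+1) = 2
minimum over rows = 1 → strictly diagonally dominant (convergence guaranteed)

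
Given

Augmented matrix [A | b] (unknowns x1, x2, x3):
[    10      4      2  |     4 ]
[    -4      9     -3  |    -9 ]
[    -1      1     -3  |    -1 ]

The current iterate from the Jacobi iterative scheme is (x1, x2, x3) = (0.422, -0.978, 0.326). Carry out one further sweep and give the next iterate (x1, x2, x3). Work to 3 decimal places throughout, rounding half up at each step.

One sweep:
  x1 = (4 - (4)·-0.978 - (2)·0.326) / (10) = 0.726
  x2 = (-9 - (-4)·0.422 - (-3)·0.326) / (9) = -0.704
  x3 = (-1 - (-1)·0.422 - (1)·-0.978) / (-3) = -0.133

(0.726, -0.704, -0.133)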